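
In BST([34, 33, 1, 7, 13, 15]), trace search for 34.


BST root = 34
Search for 34: compare at each node
Path: [34]


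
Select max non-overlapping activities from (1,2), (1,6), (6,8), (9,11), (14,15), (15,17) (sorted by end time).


Greedy: pick earliest-ending, then skip overlaps.
Selected (5 activities): [(1, 2), (6, 8), (9, 11), (14, 15), (15, 17)]


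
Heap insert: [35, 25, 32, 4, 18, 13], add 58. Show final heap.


Append 58: [35, 25, 32, 4, 18, 13, 58]
Bubble up: swap idx 6(58) with idx 2(32); swap idx 2(58) with idx 0(35)
Result: [58, 25, 35, 4, 18, 13, 32]


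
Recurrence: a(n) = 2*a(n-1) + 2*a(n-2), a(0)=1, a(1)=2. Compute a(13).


Build bottom-up:
...a(11)=49920, a(12)=136384, a(13)=2*136384+2*49920=372608


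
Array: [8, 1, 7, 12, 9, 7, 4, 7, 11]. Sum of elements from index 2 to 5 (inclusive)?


Prefix sums: [0, 8, 9, 16, 28, 37, 44, 48, 55, 66]
Sum[2..5] = prefix[6] - prefix[2] = 44 - 9 = 35


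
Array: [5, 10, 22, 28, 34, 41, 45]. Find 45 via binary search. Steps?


Search for 45:
[0,6] mid=3 arr[3]=28
[4,6] mid=5 arr[5]=41
[6,6] mid=6 arr[6]=45
Total: 3 comparisons


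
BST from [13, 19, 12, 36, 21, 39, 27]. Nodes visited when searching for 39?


BST root = 13
Search for 39: compare at each node
Path: [13, 19, 36, 39]


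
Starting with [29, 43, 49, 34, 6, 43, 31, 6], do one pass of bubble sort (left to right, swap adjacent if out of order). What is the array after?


After one pass: [29, 43, 34, 6, 43, 31, 6, 49]


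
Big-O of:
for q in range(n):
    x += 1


Per nesting level: O(n) = O(n)
Complexity: O(n)


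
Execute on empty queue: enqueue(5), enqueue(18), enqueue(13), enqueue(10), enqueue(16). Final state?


enqueue(5) -> [5]
enqueue(18) -> [5, 18]
enqueue(13) -> [5, 18, 13]
enqueue(10) -> [5, 18, 13, 10]
enqueue(16) -> [5, 18, 13, 10, 16]
Final queue (front to back): [5, 18, 13, 10, 16]


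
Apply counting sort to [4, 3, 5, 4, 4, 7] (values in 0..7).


Count array: [0, 0, 0, 1, 3, 1, 0, 1]
Reconstruct: [3, 4, 4, 4, 5, 7]


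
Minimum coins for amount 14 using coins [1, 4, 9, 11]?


dp[0]=0; dp[i]=1+min(dp[i-c] for c in coins)
...dp[9]=1, dp[10]=2, dp[11]=1, dp[12]=2, dp[13]=2, dp[14]=3
Minimum coins for 14 = 3


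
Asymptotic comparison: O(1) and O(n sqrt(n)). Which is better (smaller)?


constant grows slower than n^1.5
O(1) is asymptotically smaller; O(n sqrt(n)) grows faster


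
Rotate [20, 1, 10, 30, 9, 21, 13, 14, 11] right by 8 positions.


Right rotate by 8: [1, 10, 30, 9, 21, 13, 14, 11, 20]


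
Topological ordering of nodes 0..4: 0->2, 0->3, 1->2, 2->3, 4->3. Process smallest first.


Kahn's algorithm, process smallest node first
Order: [0, 1, 2, 4, 3]


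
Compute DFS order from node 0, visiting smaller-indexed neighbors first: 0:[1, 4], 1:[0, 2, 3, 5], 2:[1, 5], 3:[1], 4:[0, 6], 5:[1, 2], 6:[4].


DFS stack-based: start with [0]
Visit order: [0, 1, 2, 5, 3, 4, 6]


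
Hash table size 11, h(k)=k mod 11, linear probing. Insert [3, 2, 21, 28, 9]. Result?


Insertions: 3->slot 3; 2->slot 2; 21->slot 10; 28->slot 6; 9->slot 9
Table: [None, None, 2, 3, None, None, 28, None, None, 9, 21]


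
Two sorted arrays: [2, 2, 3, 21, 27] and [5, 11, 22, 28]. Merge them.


Compare heads, take smaller each step.
Merged: [2, 2, 3, 5, 11, 21, 22, 27, 28]


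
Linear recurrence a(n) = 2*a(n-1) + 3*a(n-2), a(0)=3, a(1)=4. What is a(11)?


Build bottom-up:
...a(9)=34444, a(10)=103337, a(11)=2*103337+3*34444=310006


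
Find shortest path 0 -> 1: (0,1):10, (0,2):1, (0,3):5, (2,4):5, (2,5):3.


Dijkstra from 0:
Distances: {0: 0, 1: 10, 2: 1, 3: 5, 4: 6, 5: 4}
Shortest distance to 1 = 10, path = [0, 1]


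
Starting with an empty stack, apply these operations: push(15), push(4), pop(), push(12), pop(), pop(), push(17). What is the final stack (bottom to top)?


push(15) -> [15]
push(4) -> [15, 4]
pop() returns 4 -> [15]
push(12) -> [15, 12]
pop() returns 12 -> [15]
pop() returns 15 -> []
push(17) -> [17]
Final stack (bottom to top): [17]


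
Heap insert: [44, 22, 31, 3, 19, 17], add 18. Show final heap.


Append 18: [44, 22, 31, 3, 19, 17, 18]
Bubble up: no swaps needed
Result: [44, 22, 31, 3, 19, 17, 18]


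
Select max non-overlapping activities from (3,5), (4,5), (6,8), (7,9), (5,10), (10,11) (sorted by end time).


Greedy: pick earliest-ending, then skip overlaps.
Selected (3 activities): [(3, 5), (6, 8), (10, 11)]


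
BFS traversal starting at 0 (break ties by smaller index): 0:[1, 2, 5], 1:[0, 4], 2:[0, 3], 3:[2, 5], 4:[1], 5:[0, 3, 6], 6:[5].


BFS queue: start with [0]
Visit order: [0, 1, 2, 5, 4, 3, 6]


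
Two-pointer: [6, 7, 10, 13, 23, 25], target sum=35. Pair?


Two pointers: lo=0, hi=5
Found pair: (10, 25) summing to 35


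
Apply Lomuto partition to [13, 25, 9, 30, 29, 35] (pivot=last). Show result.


Elements <= 35 go left of pivot.
Result: [13, 25, 9, 30, 29, 35], pivot at index 5


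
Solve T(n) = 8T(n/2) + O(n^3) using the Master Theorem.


a=8, b=2, c=3. log_2(8)=3 = c=3. Case 2: O(n^c log n) = O(n^3 log n)
Complexity: O(n^3 log n)


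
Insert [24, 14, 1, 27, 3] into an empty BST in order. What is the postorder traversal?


Root = 24; build tree by BST insertion.
Postorder traversal: [3, 1, 14, 27, 24]


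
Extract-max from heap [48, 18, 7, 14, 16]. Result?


Max = 48
Replace root with last, heapify down
Resulting heap: [18, 16, 7, 14]


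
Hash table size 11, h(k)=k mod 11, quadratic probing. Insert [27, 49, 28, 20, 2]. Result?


Insertions: 27->slot 5; 49->slot 6; 28->slot 7; 20->slot 9; 2->slot 2
Table: [None, None, 2, None, None, 27, 49, 28, None, 20, None]


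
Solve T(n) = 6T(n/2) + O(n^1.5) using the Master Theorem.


a=6, b=2, c=1.5. log_2(6)=2.585 > c=1.5. Case 1: O(n^log_b(a)) = O(n^2.585)
Complexity: O(n^2.585)


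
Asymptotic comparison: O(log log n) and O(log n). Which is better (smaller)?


double-logarithmic grows slower than logarithmic
O(log log n) is asymptotically smaller; O(log n) grows faster


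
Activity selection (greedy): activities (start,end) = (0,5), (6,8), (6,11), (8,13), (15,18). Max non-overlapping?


Greedy: pick earliest-ending, then skip overlaps.
Selected (4 activities): [(0, 5), (6, 8), (8, 13), (15, 18)]


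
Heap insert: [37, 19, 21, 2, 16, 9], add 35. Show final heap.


Append 35: [37, 19, 21, 2, 16, 9, 35]
Bubble up: swap idx 6(35) with idx 2(21)
Result: [37, 19, 35, 2, 16, 9, 21]


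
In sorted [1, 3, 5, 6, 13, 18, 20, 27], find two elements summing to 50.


Two pointers: lo=0, hi=7
No pair sums to 50


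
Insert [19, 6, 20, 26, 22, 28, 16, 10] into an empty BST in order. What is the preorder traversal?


Root = 19; build tree by BST insertion.
Preorder traversal: [19, 6, 16, 10, 20, 26, 22, 28]


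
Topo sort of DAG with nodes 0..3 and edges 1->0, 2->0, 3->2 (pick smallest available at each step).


Kahn's algorithm, process smallest node first
Order: [1, 3, 2, 0]


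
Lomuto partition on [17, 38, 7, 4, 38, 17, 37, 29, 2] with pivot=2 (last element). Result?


Elements <= 2 go left of pivot.
Result: [2, 38, 7, 4, 38, 17, 37, 29, 17], pivot at index 0


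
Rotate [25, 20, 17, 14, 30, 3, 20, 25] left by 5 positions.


Left rotate by 5: [3, 20, 25, 25, 20, 17, 14, 30]


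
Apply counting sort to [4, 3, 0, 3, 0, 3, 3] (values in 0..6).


Count array: [2, 0, 0, 4, 1, 0, 0]
Reconstruct: [0, 0, 3, 3, 3, 3, 4]


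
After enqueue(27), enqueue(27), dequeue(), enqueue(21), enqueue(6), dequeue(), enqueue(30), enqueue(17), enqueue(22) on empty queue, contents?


enqueue(27) -> [27]
enqueue(27) -> [27, 27]
dequeue() returns 27 -> [27]
enqueue(21) -> [27, 21]
enqueue(6) -> [27, 21, 6]
dequeue() returns 27 -> [21, 6]
enqueue(30) -> [21, 6, 30]
enqueue(17) -> [21, 6, 30, 17]
enqueue(22) -> [21, 6, 30, 17, 22]
Final queue (front to back): [21, 6, 30, 17, 22]


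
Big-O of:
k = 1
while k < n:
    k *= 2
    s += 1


Per nesting level: O(log n) = O(log n)
Complexity: O(log n)


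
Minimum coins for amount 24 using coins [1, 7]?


dp[0]=0; dp[i]=1+min(dp[i-c] for c in coins)
...dp[19]=7, dp[20]=8, dp[21]=3, dp[22]=4, dp[23]=5, dp[24]=6
Minimum coins for 24 = 6


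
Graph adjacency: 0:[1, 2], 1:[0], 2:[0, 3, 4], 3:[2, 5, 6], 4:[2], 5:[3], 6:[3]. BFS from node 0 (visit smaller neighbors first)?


BFS queue: start with [0]
Visit order: [0, 1, 2, 3, 4, 5, 6]


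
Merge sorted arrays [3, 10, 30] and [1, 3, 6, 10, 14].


Compare heads, take smaller each step.
Merged: [1, 3, 3, 6, 10, 10, 14, 30]


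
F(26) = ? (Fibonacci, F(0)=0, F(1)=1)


F(n)=F(n-1)+F(n-2)
...F(24)=46368, F(25)=75025, F(26)=121393


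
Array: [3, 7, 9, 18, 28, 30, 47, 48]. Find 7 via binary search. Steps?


Search for 7:
[0,7] mid=3 arr[3]=18
[0,2] mid=1 arr[1]=7
Total: 2 comparisons


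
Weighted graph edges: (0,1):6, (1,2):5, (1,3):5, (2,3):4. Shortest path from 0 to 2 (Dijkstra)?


Dijkstra from 0:
Distances: {0: 0, 1: 6, 2: 11, 3: 11}
Shortest distance to 2 = 11, path = [0, 1, 2]


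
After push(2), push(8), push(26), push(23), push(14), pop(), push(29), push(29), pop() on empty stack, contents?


push(2) -> [2]
push(8) -> [2, 8]
push(26) -> [2, 8, 26]
push(23) -> [2, 8, 26, 23]
push(14) -> [2, 8, 26, 23, 14]
pop() returns 14 -> [2, 8, 26, 23]
push(29) -> [2, 8, 26, 23, 29]
push(29) -> [2, 8, 26, 23, 29, 29]
pop() returns 29 -> [2, 8, 26, 23, 29]
Final stack (bottom to top): [2, 8, 26, 23, 29]


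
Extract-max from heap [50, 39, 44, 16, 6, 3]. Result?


Max = 50
Replace root with last, heapify down
Resulting heap: [44, 39, 3, 16, 6]


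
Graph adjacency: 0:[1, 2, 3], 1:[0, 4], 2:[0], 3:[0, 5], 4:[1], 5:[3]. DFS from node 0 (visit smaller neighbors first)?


DFS stack-based: start with [0]
Visit order: [0, 1, 4, 2, 3, 5]


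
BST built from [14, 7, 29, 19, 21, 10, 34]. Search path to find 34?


BST root = 14
Search for 34: compare at each node
Path: [14, 29, 34]


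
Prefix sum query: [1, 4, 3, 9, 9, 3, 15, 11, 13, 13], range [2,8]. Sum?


Prefix sums: [0, 1, 5, 8, 17, 26, 29, 44, 55, 68, 81]
Sum[2..8] = prefix[9] - prefix[2] = 68 - 5 = 63


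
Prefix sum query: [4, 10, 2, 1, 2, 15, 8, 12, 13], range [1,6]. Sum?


Prefix sums: [0, 4, 14, 16, 17, 19, 34, 42, 54, 67]
Sum[1..6] = prefix[7] - prefix[1] = 42 - 4 = 38


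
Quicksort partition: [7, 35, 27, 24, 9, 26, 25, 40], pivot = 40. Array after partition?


Elements <= 40 go left of pivot.
Result: [7, 35, 27, 24, 9, 26, 25, 40], pivot at index 7


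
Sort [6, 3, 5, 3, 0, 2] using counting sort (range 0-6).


Count array: [1, 0, 1, 2, 0, 1, 1]
Reconstruct: [0, 2, 3, 3, 5, 6]


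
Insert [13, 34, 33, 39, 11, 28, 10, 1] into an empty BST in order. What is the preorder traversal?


Root = 13; build tree by BST insertion.
Preorder traversal: [13, 11, 10, 1, 34, 33, 28, 39]


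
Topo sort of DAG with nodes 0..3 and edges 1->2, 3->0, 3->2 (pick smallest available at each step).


Kahn's algorithm, process smallest node first
Order: [1, 3, 0, 2]


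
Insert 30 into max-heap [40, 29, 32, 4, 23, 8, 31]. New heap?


Append 30: [40, 29, 32, 4, 23, 8, 31, 30]
Bubble up: swap idx 7(30) with idx 3(4); swap idx 3(30) with idx 1(29)
Result: [40, 30, 32, 29, 23, 8, 31, 4]


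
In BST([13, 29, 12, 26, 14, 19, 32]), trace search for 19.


BST root = 13
Search for 19: compare at each node
Path: [13, 29, 26, 14, 19]


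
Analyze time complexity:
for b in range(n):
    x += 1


Per nesting level: O(n) = O(n)
Complexity: O(n)


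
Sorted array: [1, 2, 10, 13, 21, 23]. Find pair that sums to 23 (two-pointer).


Two pointers: lo=0, hi=5
Found pair: (2, 21) summing to 23


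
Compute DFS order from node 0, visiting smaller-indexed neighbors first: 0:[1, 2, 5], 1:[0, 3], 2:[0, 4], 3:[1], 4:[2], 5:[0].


DFS stack-based: start with [0]
Visit order: [0, 1, 3, 2, 4, 5]


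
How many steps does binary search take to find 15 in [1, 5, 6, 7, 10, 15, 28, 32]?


Search for 15:
[0,7] mid=3 arr[3]=7
[4,7] mid=5 arr[5]=15
Total: 2 comparisons


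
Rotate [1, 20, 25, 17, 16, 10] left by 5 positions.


Left rotate by 5: [10, 1, 20, 25, 17, 16]


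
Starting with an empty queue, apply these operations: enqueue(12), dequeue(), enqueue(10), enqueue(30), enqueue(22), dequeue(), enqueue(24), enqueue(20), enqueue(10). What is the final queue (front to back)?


enqueue(12) -> [12]
dequeue() returns 12 -> []
enqueue(10) -> [10]
enqueue(30) -> [10, 30]
enqueue(22) -> [10, 30, 22]
dequeue() returns 10 -> [30, 22]
enqueue(24) -> [30, 22, 24]
enqueue(20) -> [30, 22, 24, 20]
enqueue(10) -> [30, 22, 24, 20, 10]
Final queue (front to back): [30, 22, 24, 20, 10]


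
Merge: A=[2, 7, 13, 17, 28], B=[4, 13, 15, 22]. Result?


Compare heads, take smaller each step.
Merged: [2, 4, 7, 13, 13, 15, 17, 22, 28]


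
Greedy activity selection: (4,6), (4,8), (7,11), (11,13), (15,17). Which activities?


Greedy: pick earliest-ending, then skip overlaps.
Selected (4 activities): [(4, 6), (7, 11), (11, 13), (15, 17)]


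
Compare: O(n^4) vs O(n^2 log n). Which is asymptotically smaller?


n^2 log n grows slower than quartic
O(n^2 log n) is asymptotically smaller; O(n^4) grows faster


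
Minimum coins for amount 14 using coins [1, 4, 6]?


dp[0]=0; dp[i]=1+min(dp[i-c] for c in coins)
...dp[9]=3, dp[10]=2, dp[11]=3, dp[12]=2, dp[13]=3, dp[14]=3
Minimum coins for 14 = 3


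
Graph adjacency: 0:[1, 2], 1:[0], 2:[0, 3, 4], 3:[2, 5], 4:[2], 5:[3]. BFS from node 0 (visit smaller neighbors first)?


BFS queue: start with [0]
Visit order: [0, 1, 2, 3, 4, 5]


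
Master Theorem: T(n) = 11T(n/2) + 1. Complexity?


a=11, b=2, c=0. log_2(11)=3.459 > c=0. Case 1: O(n^log_b(a)) = O(n^3.459)
Complexity: O(n^3.459)


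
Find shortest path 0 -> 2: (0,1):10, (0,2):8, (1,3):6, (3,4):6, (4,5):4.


Dijkstra from 0:
Distances: {0: 0, 1: 10, 2: 8, 3: 16, 4: 22, 5: 26}
Shortest distance to 2 = 8, path = [0, 2]


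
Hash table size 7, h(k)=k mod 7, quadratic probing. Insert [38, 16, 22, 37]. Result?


Insertions: 38->slot 3; 16->slot 2; 22->slot 1; 37->slot 6
Table: [None, 22, 16, 38, None, None, 37]


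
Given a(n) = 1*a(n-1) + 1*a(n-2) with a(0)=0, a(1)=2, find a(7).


Build bottom-up:
...a(5)=10, a(6)=16, a(7)=1*16+1*10=26


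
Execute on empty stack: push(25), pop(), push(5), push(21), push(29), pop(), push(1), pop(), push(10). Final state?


push(25) -> [25]
pop() returns 25 -> []
push(5) -> [5]
push(21) -> [5, 21]
push(29) -> [5, 21, 29]
pop() returns 29 -> [5, 21]
push(1) -> [5, 21, 1]
pop() returns 1 -> [5, 21]
push(10) -> [5, 21, 10]
Final stack (bottom to top): [5, 21, 10]


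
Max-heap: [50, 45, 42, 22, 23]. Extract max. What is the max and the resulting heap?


Max = 50
Replace root with last, heapify down
Resulting heap: [45, 23, 42, 22]


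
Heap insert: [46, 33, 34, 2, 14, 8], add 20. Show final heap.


Append 20: [46, 33, 34, 2, 14, 8, 20]
Bubble up: no swaps needed
Result: [46, 33, 34, 2, 14, 8, 20]


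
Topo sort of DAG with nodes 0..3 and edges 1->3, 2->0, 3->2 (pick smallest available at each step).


Kahn's algorithm, process smallest node first
Order: [1, 3, 2, 0]


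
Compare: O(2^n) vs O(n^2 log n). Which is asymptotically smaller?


n^2 log n grows slower than exponential
O(n^2 log n) is asymptotically smaller; O(2^n) grows faster


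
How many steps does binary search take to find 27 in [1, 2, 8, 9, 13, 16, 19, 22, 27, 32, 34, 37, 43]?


Search for 27:
[0,12] mid=6 arr[6]=19
[7,12] mid=9 arr[9]=32
[7,8] mid=7 arr[7]=22
[8,8] mid=8 arr[8]=27
Total: 4 comparisons


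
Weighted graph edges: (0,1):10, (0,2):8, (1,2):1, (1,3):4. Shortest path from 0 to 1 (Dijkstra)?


Dijkstra from 0:
Distances: {0: 0, 1: 9, 2: 8, 3: 13}
Shortest distance to 1 = 9, path = [0, 2, 1]


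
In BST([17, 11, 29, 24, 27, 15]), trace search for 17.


BST root = 17
Search for 17: compare at each node
Path: [17]


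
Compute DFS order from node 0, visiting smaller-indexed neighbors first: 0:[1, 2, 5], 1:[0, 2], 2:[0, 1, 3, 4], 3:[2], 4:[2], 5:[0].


DFS stack-based: start with [0]
Visit order: [0, 1, 2, 3, 4, 5]


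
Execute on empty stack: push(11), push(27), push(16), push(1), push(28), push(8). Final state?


push(11) -> [11]
push(27) -> [11, 27]
push(16) -> [11, 27, 16]
push(1) -> [11, 27, 16, 1]
push(28) -> [11, 27, 16, 1, 28]
push(8) -> [11, 27, 16, 1, 28, 8]
Final stack (bottom to top): [11, 27, 16, 1, 28, 8]


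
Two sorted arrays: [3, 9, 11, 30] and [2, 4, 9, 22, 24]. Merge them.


Compare heads, take smaller each step.
Merged: [2, 3, 4, 9, 9, 11, 22, 24, 30]


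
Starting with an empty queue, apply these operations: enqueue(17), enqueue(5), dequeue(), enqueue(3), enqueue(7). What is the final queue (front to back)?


enqueue(17) -> [17]
enqueue(5) -> [17, 5]
dequeue() returns 17 -> [5]
enqueue(3) -> [5, 3]
enqueue(7) -> [5, 3, 7]
Final queue (front to back): [5, 3, 7]


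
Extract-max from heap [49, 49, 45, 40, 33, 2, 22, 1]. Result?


Max = 49
Replace root with last, heapify down
Resulting heap: [49, 40, 45, 1, 33, 2, 22]


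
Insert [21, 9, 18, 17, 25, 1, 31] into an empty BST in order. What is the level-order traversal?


Root = 21; build tree by BST insertion.
Level-Order traversal: [21, 9, 25, 1, 18, 31, 17]


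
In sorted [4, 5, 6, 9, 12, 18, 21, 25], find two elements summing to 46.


Two pointers: lo=0, hi=7
Found pair: (21, 25) summing to 46


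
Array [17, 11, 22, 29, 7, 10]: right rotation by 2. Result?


Right rotate by 2: [7, 10, 17, 11, 22, 29]


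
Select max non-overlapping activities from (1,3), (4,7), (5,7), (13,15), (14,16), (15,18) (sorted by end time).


Greedy: pick earliest-ending, then skip overlaps.
Selected (4 activities): [(1, 3), (4, 7), (13, 15), (15, 18)]


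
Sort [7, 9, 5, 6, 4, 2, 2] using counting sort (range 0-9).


Count array: [0, 0, 2, 0, 1, 1, 1, 1, 0, 1]
Reconstruct: [2, 2, 4, 5, 6, 7, 9]


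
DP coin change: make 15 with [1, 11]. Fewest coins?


dp[0]=0; dp[i]=1+min(dp[i-c] for c in coins)
...dp[10]=10, dp[11]=1, dp[12]=2, dp[13]=3, dp[14]=4, dp[15]=5
Minimum coins for 15 = 5


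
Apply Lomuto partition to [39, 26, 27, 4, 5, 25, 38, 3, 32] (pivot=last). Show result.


Elements <= 32 go left of pivot.
Result: [26, 27, 4, 5, 25, 3, 32, 39, 38], pivot at index 6


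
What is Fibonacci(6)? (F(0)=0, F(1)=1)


F(n)=F(n-1)+F(n-2)
...F(4)=3, F(5)=5, F(6)=8


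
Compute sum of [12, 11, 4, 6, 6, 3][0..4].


Prefix sums: [0, 12, 23, 27, 33, 39, 42]
Sum[0..4] = prefix[5] - prefix[0] = 39 - 0 = 39


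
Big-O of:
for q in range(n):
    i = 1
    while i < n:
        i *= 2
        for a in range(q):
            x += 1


Per nesting level: O(n) * O(log n) * O(n) [triangular over q] = O(n^2 log n)
Complexity: O(n^2 log n)


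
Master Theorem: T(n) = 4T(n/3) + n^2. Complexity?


a=4, b=3, c=2. log_3(4)=1.262 < c=2. Case 3: O(n^c) = O(n^2)
Complexity: O(n^2)


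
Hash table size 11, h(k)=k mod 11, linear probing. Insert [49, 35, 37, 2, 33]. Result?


Insertions: 49->slot 5; 35->slot 2; 37->slot 4; 2->slot 3; 33->slot 0
Table: [33, None, 35, 2, 37, 49, None, None, None, None, None]


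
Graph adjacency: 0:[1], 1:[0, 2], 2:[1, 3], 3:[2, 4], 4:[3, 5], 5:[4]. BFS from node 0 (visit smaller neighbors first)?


BFS queue: start with [0]
Visit order: [0, 1, 2, 3, 4, 5]


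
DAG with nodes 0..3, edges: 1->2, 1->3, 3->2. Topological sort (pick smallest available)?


Kahn's algorithm, process smallest node first
Order: [0, 1, 3, 2]


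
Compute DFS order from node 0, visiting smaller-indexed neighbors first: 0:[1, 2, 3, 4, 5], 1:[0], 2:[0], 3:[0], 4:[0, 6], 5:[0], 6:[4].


DFS stack-based: start with [0]
Visit order: [0, 1, 2, 3, 4, 6, 5]


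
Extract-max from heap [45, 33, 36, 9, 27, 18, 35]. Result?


Max = 45
Replace root with last, heapify down
Resulting heap: [36, 33, 35, 9, 27, 18]


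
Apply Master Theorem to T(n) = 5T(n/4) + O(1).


a=5, b=4, c=0. log_4(5)=1.161 > c=0. Case 1: O(n^log_b(a)) = O(n^1.161)
Complexity: O(n^1.161)


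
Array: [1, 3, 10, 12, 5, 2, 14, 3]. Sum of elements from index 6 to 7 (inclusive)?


Prefix sums: [0, 1, 4, 14, 26, 31, 33, 47, 50]
Sum[6..7] = prefix[8] - prefix[6] = 50 - 33 = 17


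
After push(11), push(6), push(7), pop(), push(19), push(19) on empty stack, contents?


push(11) -> [11]
push(6) -> [11, 6]
push(7) -> [11, 6, 7]
pop() returns 7 -> [11, 6]
push(19) -> [11, 6, 19]
push(19) -> [11, 6, 19, 19]
Final stack (bottom to top): [11, 6, 19, 19]


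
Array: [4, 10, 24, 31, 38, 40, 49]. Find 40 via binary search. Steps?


Search for 40:
[0,6] mid=3 arr[3]=31
[4,6] mid=5 arr[5]=40
Total: 2 comparisons


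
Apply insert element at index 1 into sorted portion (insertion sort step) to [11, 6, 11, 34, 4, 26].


After one pass: [6, 11, 11, 34, 4, 26]


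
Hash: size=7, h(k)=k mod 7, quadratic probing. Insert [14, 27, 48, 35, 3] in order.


Insertions: 14->slot 0; 27->slot 6; 48->slot 3; 35->slot 1; 3->slot 4
Table: [14, 35, None, 48, 3, None, 27]


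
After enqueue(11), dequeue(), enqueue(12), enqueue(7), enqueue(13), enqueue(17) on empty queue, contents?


enqueue(11) -> [11]
dequeue() returns 11 -> []
enqueue(12) -> [12]
enqueue(7) -> [12, 7]
enqueue(13) -> [12, 7, 13]
enqueue(17) -> [12, 7, 13, 17]
Final queue (front to back): [12, 7, 13, 17]


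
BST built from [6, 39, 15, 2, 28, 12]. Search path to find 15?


BST root = 6
Search for 15: compare at each node
Path: [6, 39, 15]


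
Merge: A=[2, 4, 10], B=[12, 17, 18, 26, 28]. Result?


Compare heads, take smaller each step.
Merged: [2, 4, 10, 12, 17, 18, 26, 28]


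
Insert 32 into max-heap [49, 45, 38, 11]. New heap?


Append 32: [49, 45, 38, 11, 32]
Bubble up: no swaps needed
Result: [49, 45, 38, 11, 32]


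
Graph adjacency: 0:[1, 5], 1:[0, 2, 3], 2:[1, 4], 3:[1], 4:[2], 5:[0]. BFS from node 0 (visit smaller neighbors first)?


BFS queue: start with [0]
Visit order: [0, 1, 5, 2, 3, 4]


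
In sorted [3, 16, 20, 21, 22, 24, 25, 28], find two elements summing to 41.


Two pointers: lo=0, hi=7
Found pair: (16, 25) summing to 41


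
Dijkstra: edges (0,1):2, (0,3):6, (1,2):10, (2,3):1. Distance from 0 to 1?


Dijkstra from 0:
Distances: {0: 0, 1: 2, 2: 7, 3: 6}
Shortest distance to 1 = 2, path = [0, 1]


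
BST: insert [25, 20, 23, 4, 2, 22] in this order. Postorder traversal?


Root = 25; build tree by BST insertion.
Postorder traversal: [2, 4, 22, 23, 20, 25]


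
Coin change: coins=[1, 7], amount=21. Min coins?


dp[0]=0; dp[i]=1+min(dp[i-c] for c in coins)
...dp[16]=4, dp[17]=5, dp[18]=6, dp[19]=7, dp[20]=8, dp[21]=3
Minimum coins for 21 = 3


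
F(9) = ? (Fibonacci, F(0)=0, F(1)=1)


F(n)=F(n-1)+F(n-2)
...F(7)=13, F(8)=21, F(9)=34


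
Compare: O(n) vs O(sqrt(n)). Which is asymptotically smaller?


sublinear grows slower than linear
O(sqrt(n)) is asymptotically smaller; O(n) grows faster


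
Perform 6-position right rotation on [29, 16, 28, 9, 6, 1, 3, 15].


Right rotate by 6: [28, 9, 6, 1, 3, 15, 29, 16]


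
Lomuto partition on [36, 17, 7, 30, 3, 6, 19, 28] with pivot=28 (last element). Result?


Elements <= 28 go left of pivot.
Result: [17, 7, 3, 6, 19, 28, 36, 30], pivot at index 5


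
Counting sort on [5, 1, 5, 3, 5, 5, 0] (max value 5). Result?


Count array: [1, 1, 0, 1, 0, 4]
Reconstruct: [0, 1, 3, 5, 5, 5, 5]


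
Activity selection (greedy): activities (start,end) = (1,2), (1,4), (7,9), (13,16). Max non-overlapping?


Greedy: pick earliest-ending, then skip overlaps.
Selected (3 activities): [(1, 2), (7, 9), (13, 16)]


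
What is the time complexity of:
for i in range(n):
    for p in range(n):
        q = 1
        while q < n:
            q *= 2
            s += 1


Per nesting level: O(n) * O(n) * O(log n) = O(n^2 log n)
Complexity: O(n^2 log n)


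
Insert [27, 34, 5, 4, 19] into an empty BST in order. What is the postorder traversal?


Root = 27; build tree by BST insertion.
Postorder traversal: [4, 19, 5, 34, 27]


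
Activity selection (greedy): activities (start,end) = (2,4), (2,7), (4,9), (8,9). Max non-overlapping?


Greedy: pick earliest-ending, then skip overlaps.
Selected (2 activities): [(2, 4), (4, 9)]


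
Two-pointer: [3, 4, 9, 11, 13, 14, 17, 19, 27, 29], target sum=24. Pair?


Two pointers: lo=0, hi=9
Found pair: (11, 13) summing to 24


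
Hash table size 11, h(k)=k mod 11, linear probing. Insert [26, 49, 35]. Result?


Insertions: 26->slot 4; 49->slot 5; 35->slot 2
Table: [None, None, 35, None, 26, 49, None, None, None, None, None]


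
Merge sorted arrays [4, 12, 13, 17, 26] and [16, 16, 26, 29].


Compare heads, take smaller each step.
Merged: [4, 12, 13, 16, 16, 17, 26, 26, 29]


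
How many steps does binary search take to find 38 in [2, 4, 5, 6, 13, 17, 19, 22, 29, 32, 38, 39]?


Search for 38:
[0,11] mid=5 arr[5]=17
[6,11] mid=8 arr[8]=29
[9,11] mid=10 arr[10]=38
Total: 3 comparisons


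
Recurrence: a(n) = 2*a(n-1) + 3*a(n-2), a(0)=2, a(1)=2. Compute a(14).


Build bottom-up:
...a(12)=531442, a(13)=1594322, a(14)=2*1594322+3*531442=4782970


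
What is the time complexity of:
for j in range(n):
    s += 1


Per nesting level: O(n) = O(n)
Complexity: O(n)


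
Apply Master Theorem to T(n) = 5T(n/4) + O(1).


a=5, b=4, c=0. log_4(5)=1.161 > c=0. Case 1: O(n^log_b(a)) = O(n^1.161)
Complexity: O(n^1.161)


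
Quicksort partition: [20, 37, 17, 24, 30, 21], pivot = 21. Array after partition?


Elements <= 21 go left of pivot.
Result: [20, 17, 21, 24, 30, 37], pivot at index 2


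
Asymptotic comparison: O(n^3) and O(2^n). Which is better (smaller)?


cubic grows slower than exponential
O(n^3) is asymptotically smaller; O(2^n) grows faster


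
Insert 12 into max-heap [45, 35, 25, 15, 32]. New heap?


Append 12: [45, 35, 25, 15, 32, 12]
Bubble up: no swaps needed
Result: [45, 35, 25, 15, 32, 12]


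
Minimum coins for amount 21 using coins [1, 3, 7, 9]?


dp[0]=0; dp[i]=1+min(dp[i-c] for c in coins)
...dp[16]=2, dp[17]=3, dp[18]=2, dp[19]=3, dp[20]=4, dp[21]=3
Minimum coins for 21 = 3


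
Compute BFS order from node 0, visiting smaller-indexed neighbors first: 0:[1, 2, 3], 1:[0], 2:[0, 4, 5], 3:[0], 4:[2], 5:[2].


BFS queue: start with [0]
Visit order: [0, 1, 2, 3, 4, 5]


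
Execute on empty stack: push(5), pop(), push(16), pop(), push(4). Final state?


push(5) -> [5]
pop() returns 5 -> []
push(16) -> [16]
pop() returns 16 -> []
push(4) -> [4]
Final stack (bottom to top): [4]


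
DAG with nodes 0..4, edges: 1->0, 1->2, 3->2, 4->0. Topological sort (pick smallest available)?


Kahn's algorithm, process smallest node first
Order: [1, 3, 2, 4, 0]


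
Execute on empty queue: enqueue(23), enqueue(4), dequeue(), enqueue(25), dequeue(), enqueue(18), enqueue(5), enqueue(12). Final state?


enqueue(23) -> [23]
enqueue(4) -> [23, 4]
dequeue() returns 23 -> [4]
enqueue(25) -> [4, 25]
dequeue() returns 4 -> [25]
enqueue(18) -> [25, 18]
enqueue(5) -> [25, 18, 5]
enqueue(12) -> [25, 18, 5, 12]
Final queue (front to back): [25, 18, 5, 12]


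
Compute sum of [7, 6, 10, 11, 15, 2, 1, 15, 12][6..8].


Prefix sums: [0, 7, 13, 23, 34, 49, 51, 52, 67, 79]
Sum[6..8] = prefix[9] - prefix[6] = 79 - 51 = 28


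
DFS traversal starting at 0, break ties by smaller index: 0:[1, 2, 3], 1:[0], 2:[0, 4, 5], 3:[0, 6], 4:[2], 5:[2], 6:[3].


DFS stack-based: start with [0]
Visit order: [0, 1, 2, 4, 5, 3, 6]


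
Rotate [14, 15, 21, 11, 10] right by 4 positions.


Right rotate by 4: [15, 21, 11, 10, 14]


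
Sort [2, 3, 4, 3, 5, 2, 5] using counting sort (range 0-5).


Count array: [0, 0, 2, 2, 1, 2]
Reconstruct: [2, 2, 3, 3, 4, 5, 5]


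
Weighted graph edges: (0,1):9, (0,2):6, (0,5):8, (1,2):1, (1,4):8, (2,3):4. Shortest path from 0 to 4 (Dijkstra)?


Dijkstra from 0:
Distances: {0: 0, 1: 7, 2: 6, 3: 10, 4: 15, 5: 8}
Shortest distance to 4 = 15, path = [0, 2, 1, 4]


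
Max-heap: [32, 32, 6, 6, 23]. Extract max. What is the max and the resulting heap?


Max = 32
Replace root with last, heapify down
Resulting heap: [32, 23, 6, 6]


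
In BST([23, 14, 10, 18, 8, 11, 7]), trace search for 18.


BST root = 23
Search for 18: compare at each node
Path: [23, 14, 18]


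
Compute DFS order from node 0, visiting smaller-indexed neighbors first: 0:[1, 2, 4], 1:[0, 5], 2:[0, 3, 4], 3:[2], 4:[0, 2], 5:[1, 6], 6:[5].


DFS stack-based: start with [0]
Visit order: [0, 1, 5, 6, 2, 3, 4]


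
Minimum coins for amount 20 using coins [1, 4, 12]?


dp[0]=0; dp[i]=1+min(dp[i-c] for c in coins)
...dp[15]=4, dp[16]=2, dp[17]=3, dp[18]=4, dp[19]=5, dp[20]=3
Minimum coins for 20 = 3


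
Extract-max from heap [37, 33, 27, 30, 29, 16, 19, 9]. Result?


Max = 37
Replace root with last, heapify down
Resulting heap: [33, 30, 27, 9, 29, 16, 19]


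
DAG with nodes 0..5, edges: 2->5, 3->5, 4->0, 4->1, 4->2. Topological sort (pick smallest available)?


Kahn's algorithm, process smallest node first
Order: [3, 4, 0, 1, 2, 5]


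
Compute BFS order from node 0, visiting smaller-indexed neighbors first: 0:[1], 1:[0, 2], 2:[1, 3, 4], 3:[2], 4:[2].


BFS queue: start with [0]
Visit order: [0, 1, 2, 3, 4]


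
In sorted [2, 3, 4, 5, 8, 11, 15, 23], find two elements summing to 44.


Two pointers: lo=0, hi=7
No pair sums to 44


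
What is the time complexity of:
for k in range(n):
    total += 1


Per nesting level: O(n) = O(n)
Complexity: O(n)


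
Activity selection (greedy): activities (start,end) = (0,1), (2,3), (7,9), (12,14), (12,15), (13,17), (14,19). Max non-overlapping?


Greedy: pick earliest-ending, then skip overlaps.
Selected (5 activities): [(0, 1), (2, 3), (7, 9), (12, 14), (14, 19)]


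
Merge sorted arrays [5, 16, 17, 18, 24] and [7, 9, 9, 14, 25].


Compare heads, take smaller each step.
Merged: [5, 7, 9, 9, 14, 16, 17, 18, 24, 25]


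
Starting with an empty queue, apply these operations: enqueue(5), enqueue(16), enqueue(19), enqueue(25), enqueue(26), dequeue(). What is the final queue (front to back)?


enqueue(5) -> [5]
enqueue(16) -> [5, 16]
enqueue(19) -> [5, 16, 19]
enqueue(25) -> [5, 16, 19, 25]
enqueue(26) -> [5, 16, 19, 25, 26]
dequeue() returns 5 -> [16, 19, 25, 26]
Final queue (front to back): [16, 19, 25, 26]


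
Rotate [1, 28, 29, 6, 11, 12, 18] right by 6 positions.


Right rotate by 6: [28, 29, 6, 11, 12, 18, 1]


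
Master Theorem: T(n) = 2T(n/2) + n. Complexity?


a=2, b=2, c=1. log_2(2)=1 = c=1. Case 2: O(n^c log n) = O(n log n)
Complexity: O(n log n)


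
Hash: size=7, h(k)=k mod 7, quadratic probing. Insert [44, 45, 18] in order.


Insertions: 44->slot 2; 45->slot 3; 18->slot 4
Table: [None, None, 44, 45, 18, None, None]


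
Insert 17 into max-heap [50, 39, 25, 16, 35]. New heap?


Append 17: [50, 39, 25, 16, 35, 17]
Bubble up: no swaps needed
Result: [50, 39, 25, 16, 35, 17]


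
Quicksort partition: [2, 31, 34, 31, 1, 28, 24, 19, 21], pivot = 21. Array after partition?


Elements <= 21 go left of pivot.
Result: [2, 1, 19, 21, 31, 28, 24, 34, 31], pivot at index 3


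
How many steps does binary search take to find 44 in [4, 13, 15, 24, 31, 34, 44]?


Search for 44:
[0,6] mid=3 arr[3]=24
[4,6] mid=5 arr[5]=34
[6,6] mid=6 arr[6]=44
Total: 3 comparisons


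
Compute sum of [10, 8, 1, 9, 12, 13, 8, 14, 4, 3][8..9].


Prefix sums: [0, 10, 18, 19, 28, 40, 53, 61, 75, 79, 82]
Sum[8..9] = prefix[10] - prefix[8] = 82 - 75 = 7


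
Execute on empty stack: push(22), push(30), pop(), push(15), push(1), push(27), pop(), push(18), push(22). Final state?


push(22) -> [22]
push(30) -> [22, 30]
pop() returns 30 -> [22]
push(15) -> [22, 15]
push(1) -> [22, 15, 1]
push(27) -> [22, 15, 1, 27]
pop() returns 27 -> [22, 15, 1]
push(18) -> [22, 15, 1, 18]
push(22) -> [22, 15, 1, 18, 22]
Final stack (bottom to top): [22, 15, 1, 18, 22]


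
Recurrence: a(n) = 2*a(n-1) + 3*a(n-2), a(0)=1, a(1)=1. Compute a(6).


Build bottom-up:
...a(4)=41, a(5)=121, a(6)=2*121+3*41=365


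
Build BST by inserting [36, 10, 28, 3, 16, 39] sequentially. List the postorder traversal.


Root = 36; build tree by BST insertion.
Postorder traversal: [3, 16, 28, 10, 39, 36]


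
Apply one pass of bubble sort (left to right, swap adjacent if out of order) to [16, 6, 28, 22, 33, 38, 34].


After one pass: [6, 16, 22, 28, 33, 34, 38]


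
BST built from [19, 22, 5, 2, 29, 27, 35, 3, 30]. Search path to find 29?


BST root = 19
Search for 29: compare at each node
Path: [19, 22, 29]


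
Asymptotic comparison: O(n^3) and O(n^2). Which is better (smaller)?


quadratic grows slower than cubic
O(n^2) is asymptotically smaller; O(n^3) grows faster


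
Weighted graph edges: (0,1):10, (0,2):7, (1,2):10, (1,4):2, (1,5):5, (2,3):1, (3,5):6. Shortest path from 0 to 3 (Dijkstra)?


Dijkstra from 0:
Distances: {0: 0, 1: 10, 2: 7, 3: 8, 4: 12, 5: 14}
Shortest distance to 3 = 8, path = [0, 2, 3]


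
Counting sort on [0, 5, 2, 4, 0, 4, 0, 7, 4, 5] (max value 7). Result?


Count array: [3, 0, 1, 0, 3, 2, 0, 1]
Reconstruct: [0, 0, 0, 2, 4, 4, 4, 5, 5, 7]


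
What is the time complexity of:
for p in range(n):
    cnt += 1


Per nesting level: O(n) = O(n)
Complexity: O(n)


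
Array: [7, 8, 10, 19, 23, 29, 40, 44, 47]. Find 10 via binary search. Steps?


Search for 10:
[0,8] mid=4 arr[4]=23
[0,3] mid=1 arr[1]=8
[2,3] mid=2 arr[2]=10
Total: 3 comparisons


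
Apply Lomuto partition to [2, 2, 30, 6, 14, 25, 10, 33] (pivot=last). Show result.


Elements <= 33 go left of pivot.
Result: [2, 2, 30, 6, 14, 25, 10, 33], pivot at index 7


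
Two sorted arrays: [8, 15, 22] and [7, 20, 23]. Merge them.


Compare heads, take smaller each step.
Merged: [7, 8, 15, 20, 22, 23]


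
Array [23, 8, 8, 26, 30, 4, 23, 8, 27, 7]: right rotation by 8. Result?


Right rotate by 8: [8, 26, 30, 4, 23, 8, 27, 7, 23, 8]


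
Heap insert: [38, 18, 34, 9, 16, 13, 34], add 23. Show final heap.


Append 23: [38, 18, 34, 9, 16, 13, 34, 23]
Bubble up: swap idx 7(23) with idx 3(9); swap idx 3(23) with idx 1(18)
Result: [38, 23, 34, 18, 16, 13, 34, 9]


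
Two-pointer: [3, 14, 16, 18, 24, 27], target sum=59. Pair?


Two pointers: lo=0, hi=5
No pair sums to 59


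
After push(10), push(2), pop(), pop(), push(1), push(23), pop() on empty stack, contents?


push(10) -> [10]
push(2) -> [10, 2]
pop() returns 2 -> [10]
pop() returns 10 -> []
push(1) -> [1]
push(23) -> [1, 23]
pop() returns 23 -> [1]
Final stack (bottom to top): [1]


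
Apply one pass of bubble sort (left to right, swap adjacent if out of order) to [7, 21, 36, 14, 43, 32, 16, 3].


After one pass: [7, 21, 14, 36, 32, 16, 3, 43]


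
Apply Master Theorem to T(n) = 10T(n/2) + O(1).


a=10, b=2, c=0. log_2(10)=3.322 > c=0. Case 1: O(n^log_b(a)) = O(n^3.322)
Complexity: O(n^3.322)


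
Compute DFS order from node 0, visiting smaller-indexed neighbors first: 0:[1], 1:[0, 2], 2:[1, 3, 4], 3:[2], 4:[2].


DFS stack-based: start with [0]
Visit order: [0, 1, 2, 3, 4]


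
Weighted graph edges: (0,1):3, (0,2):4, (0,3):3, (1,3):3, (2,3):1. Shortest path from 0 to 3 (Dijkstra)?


Dijkstra from 0:
Distances: {0: 0, 1: 3, 2: 4, 3: 3}
Shortest distance to 3 = 3, path = [0, 3]


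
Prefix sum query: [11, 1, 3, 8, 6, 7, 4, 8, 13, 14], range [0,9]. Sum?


Prefix sums: [0, 11, 12, 15, 23, 29, 36, 40, 48, 61, 75]
Sum[0..9] = prefix[10] - prefix[0] = 75 - 0 = 75


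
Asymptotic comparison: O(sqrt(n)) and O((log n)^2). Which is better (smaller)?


polylogarithmic grows slower than sublinear
O((log n)^2) is asymptotically smaller; O(sqrt(n)) grows faster


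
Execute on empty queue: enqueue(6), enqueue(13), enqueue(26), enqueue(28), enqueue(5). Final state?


enqueue(6) -> [6]
enqueue(13) -> [6, 13]
enqueue(26) -> [6, 13, 26]
enqueue(28) -> [6, 13, 26, 28]
enqueue(5) -> [6, 13, 26, 28, 5]
Final queue (front to back): [6, 13, 26, 28, 5]


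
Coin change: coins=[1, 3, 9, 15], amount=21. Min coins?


dp[0]=0; dp[i]=1+min(dp[i-c] for c in coins)
...dp[16]=2, dp[17]=3, dp[18]=2, dp[19]=3, dp[20]=4, dp[21]=3
Minimum coins for 21 = 3


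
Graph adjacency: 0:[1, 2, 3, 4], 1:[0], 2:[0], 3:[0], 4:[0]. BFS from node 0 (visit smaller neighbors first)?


BFS queue: start with [0]
Visit order: [0, 1, 2, 3, 4]


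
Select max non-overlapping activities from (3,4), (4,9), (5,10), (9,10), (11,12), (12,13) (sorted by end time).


Greedy: pick earliest-ending, then skip overlaps.
Selected (5 activities): [(3, 4), (4, 9), (9, 10), (11, 12), (12, 13)]


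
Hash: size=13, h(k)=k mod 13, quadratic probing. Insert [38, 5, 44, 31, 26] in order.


Insertions: 38->slot 12; 5->slot 5; 44->slot 6; 31->slot 9; 26->slot 0
Table: [26, None, None, None, None, 5, 44, None, None, 31, None, None, 38]


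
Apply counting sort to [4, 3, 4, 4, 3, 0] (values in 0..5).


Count array: [1, 0, 0, 2, 3, 0]
Reconstruct: [0, 3, 3, 4, 4, 4]


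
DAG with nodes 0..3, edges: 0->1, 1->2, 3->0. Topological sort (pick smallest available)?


Kahn's algorithm, process smallest node first
Order: [3, 0, 1, 2]


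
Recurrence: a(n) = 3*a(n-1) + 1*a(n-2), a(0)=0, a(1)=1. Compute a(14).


Build bottom-up:
...a(12)=467280, a(13)=1543321, a(14)=3*1543321+1*467280=5097243


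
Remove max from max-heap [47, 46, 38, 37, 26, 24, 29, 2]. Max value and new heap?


Max = 47
Replace root with last, heapify down
Resulting heap: [46, 37, 38, 2, 26, 24, 29]


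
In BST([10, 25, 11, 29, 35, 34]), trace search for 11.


BST root = 10
Search for 11: compare at each node
Path: [10, 25, 11]


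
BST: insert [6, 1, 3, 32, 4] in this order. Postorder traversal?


Root = 6; build tree by BST insertion.
Postorder traversal: [4, 3, 1, 32, 6]


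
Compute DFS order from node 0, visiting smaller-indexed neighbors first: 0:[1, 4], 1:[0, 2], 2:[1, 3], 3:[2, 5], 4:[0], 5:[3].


DFS stack-based: start with [0]
Visit order: [0, 1, 2, 3, 5, 4]


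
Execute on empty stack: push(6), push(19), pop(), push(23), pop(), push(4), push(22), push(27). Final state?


push(6) -> [6]
push(19) -> [6, 19]
pop() returns 19 -> [6]
push(23) -> [6, 23]
pop() returns 23 -> [6]
push(4) -> [6, 4]
push(22) -> [6, 4, 22]
push(27) -> [6, 4, 22, 27]
Final stack (bottom to top): [6, 4, 22, 27]


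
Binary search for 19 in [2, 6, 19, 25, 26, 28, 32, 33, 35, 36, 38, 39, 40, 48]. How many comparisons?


Search for 19:
[0,13] mid=6 arr[6]=32
[0,5] mid=2 arr[2]=19
Total: 2 comparisons


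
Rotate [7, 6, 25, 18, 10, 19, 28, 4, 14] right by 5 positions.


Right rotate by 5: [10, 19, 28, 4, 14, 7, 6, 25, 18]


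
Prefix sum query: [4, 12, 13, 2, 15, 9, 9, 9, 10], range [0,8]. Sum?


Prefix sums: [0, 4, 16, 29, 31, 46, 55, 64, 73, 83]
Sum[0..8] = prefix[9] - prefix[0] = 83 - 0 = 83


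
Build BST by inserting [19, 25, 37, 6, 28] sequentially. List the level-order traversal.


Root = 19; build tree by BST insertion.
Level-Order traversal: [19, 6, 25, 37, 28]


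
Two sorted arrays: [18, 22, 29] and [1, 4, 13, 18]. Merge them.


Compare heads, take smaller each step.
Merged: [1, 4, 13, 18, 18, 22, 29]


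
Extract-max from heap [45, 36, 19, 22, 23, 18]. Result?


Max = 45
Replace root with last, heapify down
Resulting heap: [36, 23, 19, 22, 18]


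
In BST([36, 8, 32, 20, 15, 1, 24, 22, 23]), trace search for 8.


BST root = 36
Search for 8: compare at each node
Path: [36, 8]
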